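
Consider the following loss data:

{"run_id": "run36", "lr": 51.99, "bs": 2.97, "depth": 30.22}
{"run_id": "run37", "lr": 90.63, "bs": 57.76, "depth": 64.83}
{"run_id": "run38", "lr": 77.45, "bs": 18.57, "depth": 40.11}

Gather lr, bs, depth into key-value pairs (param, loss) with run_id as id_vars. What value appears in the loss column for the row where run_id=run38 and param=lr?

77.45

Unpivoting turns each (run_id, wide-column) pair into one long row.
The wide cell at row run38, column lr holds 77.45, so the long row (run38, lr) has loss=77.45.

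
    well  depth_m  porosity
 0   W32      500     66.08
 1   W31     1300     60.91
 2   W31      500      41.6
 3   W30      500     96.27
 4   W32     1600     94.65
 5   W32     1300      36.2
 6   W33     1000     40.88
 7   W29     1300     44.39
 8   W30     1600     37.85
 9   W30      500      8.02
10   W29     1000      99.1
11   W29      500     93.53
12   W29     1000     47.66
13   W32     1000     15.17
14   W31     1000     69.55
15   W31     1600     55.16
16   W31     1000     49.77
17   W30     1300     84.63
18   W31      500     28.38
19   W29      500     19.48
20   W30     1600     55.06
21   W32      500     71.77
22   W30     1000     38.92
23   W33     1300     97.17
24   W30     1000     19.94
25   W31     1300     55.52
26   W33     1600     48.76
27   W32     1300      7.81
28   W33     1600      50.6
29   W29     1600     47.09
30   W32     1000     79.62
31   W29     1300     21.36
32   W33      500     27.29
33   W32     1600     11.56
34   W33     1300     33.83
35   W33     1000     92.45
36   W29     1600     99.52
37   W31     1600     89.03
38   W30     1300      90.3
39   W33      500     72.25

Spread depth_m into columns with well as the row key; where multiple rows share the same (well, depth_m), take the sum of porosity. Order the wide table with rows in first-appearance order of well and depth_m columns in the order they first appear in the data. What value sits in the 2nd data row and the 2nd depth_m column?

116.43

With rows in first-appearance order of well, row 2 is well=W31. depth_m columns in first-appearance order: 500, 1300, 1600, 1000; column 2 is 1300.
Long rows with well=W31, depth_m=1300: 60.91 + 55.52 = 116.43.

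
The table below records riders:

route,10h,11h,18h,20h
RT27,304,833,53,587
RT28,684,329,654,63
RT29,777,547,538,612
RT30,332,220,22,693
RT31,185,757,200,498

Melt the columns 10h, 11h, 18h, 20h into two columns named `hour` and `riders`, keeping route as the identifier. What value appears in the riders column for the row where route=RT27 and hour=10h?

Unpivoting turns each (route, wide-column) pair into one long row.
The wide cell at row RT27, column 10h holds 304, so the long row (RT27, 10h) has riders=304.

304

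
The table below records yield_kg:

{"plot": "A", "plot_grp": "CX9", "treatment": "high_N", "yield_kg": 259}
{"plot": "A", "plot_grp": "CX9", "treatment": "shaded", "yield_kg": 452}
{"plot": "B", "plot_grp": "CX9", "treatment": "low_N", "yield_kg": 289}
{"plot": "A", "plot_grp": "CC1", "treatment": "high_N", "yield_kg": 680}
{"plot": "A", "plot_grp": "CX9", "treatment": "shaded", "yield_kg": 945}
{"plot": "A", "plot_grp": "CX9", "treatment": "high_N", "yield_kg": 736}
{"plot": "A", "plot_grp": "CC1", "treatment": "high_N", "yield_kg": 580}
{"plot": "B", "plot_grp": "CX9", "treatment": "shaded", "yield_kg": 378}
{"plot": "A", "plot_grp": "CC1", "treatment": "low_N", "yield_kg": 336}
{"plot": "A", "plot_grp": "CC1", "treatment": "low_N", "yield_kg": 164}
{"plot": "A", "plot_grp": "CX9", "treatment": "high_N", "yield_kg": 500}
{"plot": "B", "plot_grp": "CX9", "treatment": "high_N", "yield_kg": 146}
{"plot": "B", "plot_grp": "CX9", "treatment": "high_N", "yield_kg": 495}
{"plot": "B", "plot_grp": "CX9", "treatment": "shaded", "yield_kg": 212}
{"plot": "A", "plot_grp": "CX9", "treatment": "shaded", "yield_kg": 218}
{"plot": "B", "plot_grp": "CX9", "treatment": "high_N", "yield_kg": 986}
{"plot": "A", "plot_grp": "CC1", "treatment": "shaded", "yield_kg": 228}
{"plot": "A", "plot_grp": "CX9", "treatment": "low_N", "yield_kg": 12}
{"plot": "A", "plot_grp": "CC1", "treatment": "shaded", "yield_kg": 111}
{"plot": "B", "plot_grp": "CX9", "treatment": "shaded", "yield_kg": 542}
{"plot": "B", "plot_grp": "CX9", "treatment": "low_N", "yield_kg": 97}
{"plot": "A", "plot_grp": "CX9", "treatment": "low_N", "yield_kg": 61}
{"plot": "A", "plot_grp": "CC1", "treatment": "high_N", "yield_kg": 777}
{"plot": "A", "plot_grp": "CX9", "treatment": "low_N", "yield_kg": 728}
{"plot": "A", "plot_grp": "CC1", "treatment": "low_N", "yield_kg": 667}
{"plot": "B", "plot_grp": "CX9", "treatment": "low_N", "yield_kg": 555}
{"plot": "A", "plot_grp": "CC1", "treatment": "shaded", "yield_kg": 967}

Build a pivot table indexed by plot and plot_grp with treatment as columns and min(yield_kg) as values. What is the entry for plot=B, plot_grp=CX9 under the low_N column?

Rows with plot=B, plot_grp=CX9 and treatment=low_N: yield_kg values are 289, 97, 555.
min(289, 97, 555) = 97.

97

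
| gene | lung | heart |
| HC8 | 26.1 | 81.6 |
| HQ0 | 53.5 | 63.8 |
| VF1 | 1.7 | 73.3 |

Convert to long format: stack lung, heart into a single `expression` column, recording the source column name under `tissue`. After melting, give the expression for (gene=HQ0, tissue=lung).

Unpivoting turns each (gene, wide-column) pair into one long row.
The wide cell at row HQ0, column lung holds 53.5, so the long row (HQ0, lung) has expression=53.5.

53.5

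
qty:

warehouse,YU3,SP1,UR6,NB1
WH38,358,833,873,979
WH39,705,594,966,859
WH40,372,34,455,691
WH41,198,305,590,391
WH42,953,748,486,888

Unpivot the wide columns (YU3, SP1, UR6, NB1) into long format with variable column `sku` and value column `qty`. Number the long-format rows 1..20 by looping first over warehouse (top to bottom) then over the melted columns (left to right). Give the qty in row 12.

691

20 rows total (5 × 4). Row 12: index ⌊(12-1)/4⌋ = 2 into warehouse → WH40; (12-1) mod 4 = 3 into the melted columns → NB1.
So row 12 is (WH40, NB1, 691); qty = 691.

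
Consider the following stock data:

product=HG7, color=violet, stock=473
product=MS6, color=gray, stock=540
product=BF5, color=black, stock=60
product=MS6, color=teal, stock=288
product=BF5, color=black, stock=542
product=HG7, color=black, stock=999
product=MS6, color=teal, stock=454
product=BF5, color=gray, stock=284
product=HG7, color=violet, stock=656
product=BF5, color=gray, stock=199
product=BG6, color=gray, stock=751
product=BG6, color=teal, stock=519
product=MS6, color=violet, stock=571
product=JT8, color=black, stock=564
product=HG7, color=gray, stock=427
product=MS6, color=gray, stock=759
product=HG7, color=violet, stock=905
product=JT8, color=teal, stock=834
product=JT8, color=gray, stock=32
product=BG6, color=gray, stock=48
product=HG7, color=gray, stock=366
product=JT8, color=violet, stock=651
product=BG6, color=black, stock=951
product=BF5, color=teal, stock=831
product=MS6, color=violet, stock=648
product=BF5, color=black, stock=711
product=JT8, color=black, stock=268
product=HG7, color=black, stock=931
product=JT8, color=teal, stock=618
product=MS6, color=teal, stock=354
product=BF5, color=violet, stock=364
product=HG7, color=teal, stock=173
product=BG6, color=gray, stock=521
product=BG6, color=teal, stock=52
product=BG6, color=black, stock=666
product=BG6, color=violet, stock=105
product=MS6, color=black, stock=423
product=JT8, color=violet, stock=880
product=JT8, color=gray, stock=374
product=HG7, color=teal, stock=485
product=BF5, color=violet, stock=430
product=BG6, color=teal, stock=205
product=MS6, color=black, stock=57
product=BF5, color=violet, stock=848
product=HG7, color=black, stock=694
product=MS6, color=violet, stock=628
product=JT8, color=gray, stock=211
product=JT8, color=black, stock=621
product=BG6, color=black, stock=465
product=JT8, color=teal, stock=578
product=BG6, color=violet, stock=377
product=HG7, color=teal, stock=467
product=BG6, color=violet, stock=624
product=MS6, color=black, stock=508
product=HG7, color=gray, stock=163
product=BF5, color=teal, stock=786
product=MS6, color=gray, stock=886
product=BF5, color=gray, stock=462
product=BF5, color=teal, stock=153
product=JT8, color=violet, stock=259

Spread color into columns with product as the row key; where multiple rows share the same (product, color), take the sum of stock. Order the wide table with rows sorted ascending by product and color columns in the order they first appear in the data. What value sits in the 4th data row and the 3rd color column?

1453

With rows sorted ascending by product, row 4 is product=JT8. color columns in first-appearance order: violet, gray, black, teal; column 3 is black.
Long rows with product=JT8, color=black: 564 + 268 + 621 = 1453.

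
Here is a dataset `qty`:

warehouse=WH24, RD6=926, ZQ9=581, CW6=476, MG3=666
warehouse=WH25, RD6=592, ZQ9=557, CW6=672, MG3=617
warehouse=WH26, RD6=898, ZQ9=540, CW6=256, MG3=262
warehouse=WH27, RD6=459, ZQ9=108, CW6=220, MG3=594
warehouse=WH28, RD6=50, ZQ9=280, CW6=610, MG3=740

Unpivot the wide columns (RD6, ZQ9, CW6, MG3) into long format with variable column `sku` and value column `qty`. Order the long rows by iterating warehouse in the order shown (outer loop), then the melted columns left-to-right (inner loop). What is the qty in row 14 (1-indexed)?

108

20 rows total (5 × 4). Row 14: index ⌊(14-1)/4⌋ = 3 into warehouse → WH27; (14-1) mod 4 = 1 into the melted columns → ZQ9.
So row 14 is (WH27, ZQ9, 108); qty = 108.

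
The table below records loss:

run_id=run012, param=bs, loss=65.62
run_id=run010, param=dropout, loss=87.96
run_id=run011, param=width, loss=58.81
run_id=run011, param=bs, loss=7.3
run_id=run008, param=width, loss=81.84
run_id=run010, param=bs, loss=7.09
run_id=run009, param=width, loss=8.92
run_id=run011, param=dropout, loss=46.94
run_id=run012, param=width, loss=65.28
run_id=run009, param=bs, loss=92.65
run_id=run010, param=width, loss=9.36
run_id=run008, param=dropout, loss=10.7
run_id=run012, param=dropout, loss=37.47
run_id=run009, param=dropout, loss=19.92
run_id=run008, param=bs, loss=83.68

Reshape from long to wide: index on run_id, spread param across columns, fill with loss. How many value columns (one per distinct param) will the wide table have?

3

3 distinct param values: dropout, bs, width.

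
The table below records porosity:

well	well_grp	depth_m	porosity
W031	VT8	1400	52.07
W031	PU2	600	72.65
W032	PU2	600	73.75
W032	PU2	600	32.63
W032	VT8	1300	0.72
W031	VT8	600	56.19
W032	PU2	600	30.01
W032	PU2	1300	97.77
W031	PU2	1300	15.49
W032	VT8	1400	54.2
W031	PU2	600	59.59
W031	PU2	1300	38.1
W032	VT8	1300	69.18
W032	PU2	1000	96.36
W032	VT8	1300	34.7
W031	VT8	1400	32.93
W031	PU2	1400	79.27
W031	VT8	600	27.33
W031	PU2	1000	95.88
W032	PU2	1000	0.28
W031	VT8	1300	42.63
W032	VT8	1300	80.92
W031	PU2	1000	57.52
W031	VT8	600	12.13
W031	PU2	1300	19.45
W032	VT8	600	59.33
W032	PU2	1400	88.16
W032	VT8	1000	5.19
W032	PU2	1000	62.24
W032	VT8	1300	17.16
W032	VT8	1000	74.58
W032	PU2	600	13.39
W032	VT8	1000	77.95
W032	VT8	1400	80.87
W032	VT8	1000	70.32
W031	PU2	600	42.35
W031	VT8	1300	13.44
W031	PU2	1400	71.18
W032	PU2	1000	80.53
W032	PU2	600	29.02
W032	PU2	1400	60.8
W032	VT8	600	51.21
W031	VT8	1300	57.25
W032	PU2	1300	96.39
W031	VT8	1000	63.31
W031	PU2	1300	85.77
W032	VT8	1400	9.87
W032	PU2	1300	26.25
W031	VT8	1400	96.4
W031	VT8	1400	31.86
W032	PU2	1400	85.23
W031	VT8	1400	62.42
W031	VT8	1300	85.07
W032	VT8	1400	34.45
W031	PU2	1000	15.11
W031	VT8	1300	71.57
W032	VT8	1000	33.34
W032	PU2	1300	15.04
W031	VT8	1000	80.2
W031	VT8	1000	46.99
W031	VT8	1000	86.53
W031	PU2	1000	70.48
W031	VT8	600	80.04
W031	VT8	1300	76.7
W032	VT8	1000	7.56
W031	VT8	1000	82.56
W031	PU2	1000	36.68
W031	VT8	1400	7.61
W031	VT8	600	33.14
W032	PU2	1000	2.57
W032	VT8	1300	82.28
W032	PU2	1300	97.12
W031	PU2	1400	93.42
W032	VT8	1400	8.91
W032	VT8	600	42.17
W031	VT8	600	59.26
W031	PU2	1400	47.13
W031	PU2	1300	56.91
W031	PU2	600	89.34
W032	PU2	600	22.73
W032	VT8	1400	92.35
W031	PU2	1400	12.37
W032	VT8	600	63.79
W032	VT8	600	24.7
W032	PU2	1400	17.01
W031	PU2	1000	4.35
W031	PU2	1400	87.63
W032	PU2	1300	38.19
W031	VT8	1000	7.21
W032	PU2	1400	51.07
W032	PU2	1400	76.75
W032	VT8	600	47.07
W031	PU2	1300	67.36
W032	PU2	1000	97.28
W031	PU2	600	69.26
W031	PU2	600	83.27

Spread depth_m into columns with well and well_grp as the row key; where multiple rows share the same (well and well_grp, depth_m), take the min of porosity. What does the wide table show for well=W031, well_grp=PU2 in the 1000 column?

4.35

Rows with well=W031, well_grp=PU2 and depth_m=1000: porosity values are 95.88, 57.52, 15.11, 70.48, 36.68, 4.35.
min(95.88, 57.52, 15.11, 70.48, 36.68, 4.35) = 4.35.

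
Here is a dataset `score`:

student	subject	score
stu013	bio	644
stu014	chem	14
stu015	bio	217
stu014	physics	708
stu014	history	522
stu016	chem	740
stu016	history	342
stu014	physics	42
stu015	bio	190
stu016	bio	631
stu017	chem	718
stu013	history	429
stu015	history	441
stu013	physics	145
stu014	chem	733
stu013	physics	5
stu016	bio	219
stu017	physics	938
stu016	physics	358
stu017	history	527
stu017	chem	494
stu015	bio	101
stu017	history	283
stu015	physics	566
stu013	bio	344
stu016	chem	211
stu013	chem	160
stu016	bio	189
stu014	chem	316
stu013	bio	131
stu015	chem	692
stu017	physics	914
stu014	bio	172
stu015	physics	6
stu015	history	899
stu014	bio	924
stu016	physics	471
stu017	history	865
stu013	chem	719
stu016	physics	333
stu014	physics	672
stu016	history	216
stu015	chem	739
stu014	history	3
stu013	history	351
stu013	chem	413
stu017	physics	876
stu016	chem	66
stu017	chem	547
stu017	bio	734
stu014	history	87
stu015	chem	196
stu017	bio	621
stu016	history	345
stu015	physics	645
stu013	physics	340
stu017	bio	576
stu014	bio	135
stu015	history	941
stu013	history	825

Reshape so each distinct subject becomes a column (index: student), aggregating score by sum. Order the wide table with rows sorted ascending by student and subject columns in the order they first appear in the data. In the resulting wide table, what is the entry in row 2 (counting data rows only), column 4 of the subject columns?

612

With rows sorted ascending by student, row 2 is student=stu014. subject columns in first-appearance order: bio, chem, physics, history; column 4 is history.
Long rows with student=stu014, subject=history: 522 + 3 + 87 = 612.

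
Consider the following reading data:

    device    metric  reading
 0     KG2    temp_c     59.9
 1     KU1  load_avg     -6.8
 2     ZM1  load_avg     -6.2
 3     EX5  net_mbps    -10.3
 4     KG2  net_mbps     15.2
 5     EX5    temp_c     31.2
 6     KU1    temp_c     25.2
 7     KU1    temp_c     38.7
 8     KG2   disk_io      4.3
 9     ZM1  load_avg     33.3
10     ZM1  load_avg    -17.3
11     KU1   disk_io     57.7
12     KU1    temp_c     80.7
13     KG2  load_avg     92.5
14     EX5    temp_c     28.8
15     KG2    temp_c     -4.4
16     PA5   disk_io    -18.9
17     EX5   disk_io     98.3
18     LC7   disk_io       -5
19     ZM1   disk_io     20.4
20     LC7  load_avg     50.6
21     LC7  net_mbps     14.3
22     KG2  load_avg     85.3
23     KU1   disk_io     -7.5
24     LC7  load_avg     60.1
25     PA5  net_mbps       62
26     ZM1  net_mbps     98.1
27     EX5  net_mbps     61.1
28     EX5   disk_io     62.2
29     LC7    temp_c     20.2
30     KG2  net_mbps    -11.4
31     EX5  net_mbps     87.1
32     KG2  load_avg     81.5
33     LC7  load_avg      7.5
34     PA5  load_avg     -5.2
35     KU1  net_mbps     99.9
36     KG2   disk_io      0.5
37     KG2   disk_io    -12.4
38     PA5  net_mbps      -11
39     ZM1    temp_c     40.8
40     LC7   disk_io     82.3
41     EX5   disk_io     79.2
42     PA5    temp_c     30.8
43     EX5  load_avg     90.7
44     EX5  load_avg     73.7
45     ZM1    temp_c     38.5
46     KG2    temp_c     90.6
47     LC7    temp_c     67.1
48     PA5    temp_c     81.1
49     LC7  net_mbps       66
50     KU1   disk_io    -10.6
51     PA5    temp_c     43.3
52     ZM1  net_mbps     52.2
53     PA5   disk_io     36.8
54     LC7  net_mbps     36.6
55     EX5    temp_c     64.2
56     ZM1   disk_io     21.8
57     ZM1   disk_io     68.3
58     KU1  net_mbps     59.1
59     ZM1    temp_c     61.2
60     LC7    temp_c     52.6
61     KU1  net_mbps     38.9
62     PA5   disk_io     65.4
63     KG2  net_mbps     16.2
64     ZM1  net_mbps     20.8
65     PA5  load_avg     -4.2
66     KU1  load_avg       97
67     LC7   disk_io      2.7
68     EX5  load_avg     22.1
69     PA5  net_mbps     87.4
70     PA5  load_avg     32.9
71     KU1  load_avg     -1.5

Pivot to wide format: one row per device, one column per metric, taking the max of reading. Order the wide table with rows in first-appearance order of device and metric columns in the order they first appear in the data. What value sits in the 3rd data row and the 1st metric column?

61.2

With rows in first-appearance order of device, row 3 is device=ZM1. metric columns in first-appearance order: temp_c, load_avg, net_mbps, disk_io; column 1 is temp_c.
Long rows with device=ZM1, metric=temp_c: max(40.8, 38.5, 61.2) = 61.2.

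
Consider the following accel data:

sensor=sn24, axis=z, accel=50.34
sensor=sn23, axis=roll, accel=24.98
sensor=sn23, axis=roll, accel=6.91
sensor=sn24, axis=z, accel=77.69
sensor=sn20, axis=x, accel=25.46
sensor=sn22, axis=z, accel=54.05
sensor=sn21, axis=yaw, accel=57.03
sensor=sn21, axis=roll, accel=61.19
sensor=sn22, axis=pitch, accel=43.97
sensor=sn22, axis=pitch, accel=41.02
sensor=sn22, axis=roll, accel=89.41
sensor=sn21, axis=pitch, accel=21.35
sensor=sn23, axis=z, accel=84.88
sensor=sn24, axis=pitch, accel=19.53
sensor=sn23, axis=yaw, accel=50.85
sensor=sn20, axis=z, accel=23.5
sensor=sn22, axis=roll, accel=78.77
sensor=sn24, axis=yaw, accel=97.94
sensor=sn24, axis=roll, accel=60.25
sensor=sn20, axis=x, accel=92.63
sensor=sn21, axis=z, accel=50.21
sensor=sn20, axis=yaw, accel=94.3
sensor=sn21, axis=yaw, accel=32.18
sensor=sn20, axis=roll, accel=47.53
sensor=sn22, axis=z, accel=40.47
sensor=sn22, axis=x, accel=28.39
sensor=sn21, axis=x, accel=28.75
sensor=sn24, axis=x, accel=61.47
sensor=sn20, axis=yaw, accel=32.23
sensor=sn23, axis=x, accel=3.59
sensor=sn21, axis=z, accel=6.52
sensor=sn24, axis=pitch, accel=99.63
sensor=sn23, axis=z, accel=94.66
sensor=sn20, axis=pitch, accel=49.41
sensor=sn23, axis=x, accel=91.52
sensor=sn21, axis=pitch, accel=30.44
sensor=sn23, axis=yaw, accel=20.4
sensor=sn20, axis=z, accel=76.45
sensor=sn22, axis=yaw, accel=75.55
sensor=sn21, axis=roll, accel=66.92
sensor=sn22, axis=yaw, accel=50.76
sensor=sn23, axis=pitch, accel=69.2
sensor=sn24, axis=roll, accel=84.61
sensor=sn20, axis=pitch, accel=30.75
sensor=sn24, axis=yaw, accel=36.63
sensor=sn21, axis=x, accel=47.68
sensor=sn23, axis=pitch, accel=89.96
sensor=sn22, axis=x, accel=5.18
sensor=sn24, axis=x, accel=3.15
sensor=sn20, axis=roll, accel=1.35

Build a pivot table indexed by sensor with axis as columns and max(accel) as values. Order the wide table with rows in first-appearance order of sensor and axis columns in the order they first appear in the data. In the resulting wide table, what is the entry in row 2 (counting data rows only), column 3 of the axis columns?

With rows in first-appearance order of sensor, row 2 is sensor=sn23. axis columns in first-appearance order: z, roll, x, yaw, pitch; column 3 is x.
Long rows with sensor=sn23, axis=x: max(3.59, 91.52) = 91.52.

91.52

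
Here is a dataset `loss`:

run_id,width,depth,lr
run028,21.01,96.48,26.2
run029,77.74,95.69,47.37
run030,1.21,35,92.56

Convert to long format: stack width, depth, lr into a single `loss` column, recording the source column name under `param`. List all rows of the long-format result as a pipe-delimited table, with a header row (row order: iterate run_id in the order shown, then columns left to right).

| run_id | param | loss |
| run028 | width | 21.01 |
| run028 | depth | 96.48 |
| run028 | lr | 26.2 |
| run029 | width | 77.74 |
| run029 | depth | 95.69 |
| run029 | lr | 47.37 |
| run030 | width | 1.21 |
| run030 | depth | 35 |
| run030 | lr | 92.56 |

Each (run_id, column) pair becomes one row: 3 × 3 = 9 rows.
For example, (run028, width) → loss=21.01.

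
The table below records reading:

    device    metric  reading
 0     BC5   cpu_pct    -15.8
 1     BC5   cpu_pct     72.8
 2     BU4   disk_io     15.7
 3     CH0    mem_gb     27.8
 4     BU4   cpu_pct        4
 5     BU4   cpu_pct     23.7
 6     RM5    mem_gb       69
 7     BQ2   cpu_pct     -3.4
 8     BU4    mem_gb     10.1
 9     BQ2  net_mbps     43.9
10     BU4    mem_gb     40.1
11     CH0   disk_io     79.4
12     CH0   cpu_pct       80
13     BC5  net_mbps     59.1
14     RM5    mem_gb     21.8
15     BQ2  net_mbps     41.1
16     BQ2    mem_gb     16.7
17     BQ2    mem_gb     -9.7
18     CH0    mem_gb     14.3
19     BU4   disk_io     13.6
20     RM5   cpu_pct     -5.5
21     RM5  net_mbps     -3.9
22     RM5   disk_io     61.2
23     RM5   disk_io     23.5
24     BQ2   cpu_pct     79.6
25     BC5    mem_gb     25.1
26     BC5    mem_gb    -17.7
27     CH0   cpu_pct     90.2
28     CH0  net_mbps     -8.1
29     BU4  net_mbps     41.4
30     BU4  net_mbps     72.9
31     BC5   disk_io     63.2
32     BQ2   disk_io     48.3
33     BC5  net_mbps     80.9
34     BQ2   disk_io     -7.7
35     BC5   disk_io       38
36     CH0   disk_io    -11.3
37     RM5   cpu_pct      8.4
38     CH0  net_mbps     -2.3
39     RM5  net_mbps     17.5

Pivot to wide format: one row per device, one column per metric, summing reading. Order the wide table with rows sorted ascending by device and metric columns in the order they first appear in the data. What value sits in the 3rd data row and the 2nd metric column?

With rows sorted ascending by device, row 3 is device=BU4. metric columns in first-appearance order: cpu_pct, disk_io, mem_gb, net_mbps; column 2 is disk_io.
Long rows with device=BU4, metric=disk_io: 15.7 + 13.6 = 29.3.

29.3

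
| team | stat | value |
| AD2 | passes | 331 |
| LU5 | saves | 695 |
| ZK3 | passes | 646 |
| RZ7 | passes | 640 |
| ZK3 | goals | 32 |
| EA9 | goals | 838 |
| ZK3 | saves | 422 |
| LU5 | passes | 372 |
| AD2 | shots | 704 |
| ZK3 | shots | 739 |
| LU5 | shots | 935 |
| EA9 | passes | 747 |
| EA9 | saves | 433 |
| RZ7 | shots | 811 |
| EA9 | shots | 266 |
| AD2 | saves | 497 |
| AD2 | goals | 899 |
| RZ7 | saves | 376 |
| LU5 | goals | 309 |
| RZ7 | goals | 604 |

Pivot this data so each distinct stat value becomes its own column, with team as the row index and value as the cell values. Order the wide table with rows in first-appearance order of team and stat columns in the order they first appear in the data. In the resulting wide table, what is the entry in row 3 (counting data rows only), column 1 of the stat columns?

With rows in first-appearance order of team, row 3 is team=ZK3. stat columns in first-appearance order: passes, saves, goals, shots; column 1 is passes.
Long rows with team=ZK3, stat=passes: value = 646.

646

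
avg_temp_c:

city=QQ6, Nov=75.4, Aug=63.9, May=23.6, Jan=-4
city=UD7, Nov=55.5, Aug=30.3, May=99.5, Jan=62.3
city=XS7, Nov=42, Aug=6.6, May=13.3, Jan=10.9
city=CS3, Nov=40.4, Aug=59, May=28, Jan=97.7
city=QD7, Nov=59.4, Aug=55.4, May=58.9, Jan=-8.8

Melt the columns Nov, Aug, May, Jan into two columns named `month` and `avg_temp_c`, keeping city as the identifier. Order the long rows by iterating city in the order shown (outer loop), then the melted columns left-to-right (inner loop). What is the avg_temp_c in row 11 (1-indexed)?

13.3

20 rows total (5 × 4). Row 11: index ⌊(11-1)/4⌋ = 2 into city → XS7; (11-1) mod 4 = 2 into the melted columns → May.
So row 11 is (XS7, May, 13.3); avg_temp_c = 13.3.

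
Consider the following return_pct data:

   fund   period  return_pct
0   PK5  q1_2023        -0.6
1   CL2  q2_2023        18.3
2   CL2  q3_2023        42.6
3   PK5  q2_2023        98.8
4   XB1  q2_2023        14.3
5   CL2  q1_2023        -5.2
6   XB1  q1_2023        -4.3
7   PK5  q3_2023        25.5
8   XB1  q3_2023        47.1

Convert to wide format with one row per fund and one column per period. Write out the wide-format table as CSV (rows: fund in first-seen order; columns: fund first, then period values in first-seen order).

fund,q1_2023,q2_2023,q3_2023
PK5,-0.6,98.8,25.5
CL2,-5.2,18.3,42.6
XB1,-4.3,14.3,47.1

Columns: fund plus the 3 distinct period values (q1_2023, q2_2023, q3_2023).
For example, row PK5 column q1_2023 takes return_pct=-0.6 from the long row (PK5, q1_2023).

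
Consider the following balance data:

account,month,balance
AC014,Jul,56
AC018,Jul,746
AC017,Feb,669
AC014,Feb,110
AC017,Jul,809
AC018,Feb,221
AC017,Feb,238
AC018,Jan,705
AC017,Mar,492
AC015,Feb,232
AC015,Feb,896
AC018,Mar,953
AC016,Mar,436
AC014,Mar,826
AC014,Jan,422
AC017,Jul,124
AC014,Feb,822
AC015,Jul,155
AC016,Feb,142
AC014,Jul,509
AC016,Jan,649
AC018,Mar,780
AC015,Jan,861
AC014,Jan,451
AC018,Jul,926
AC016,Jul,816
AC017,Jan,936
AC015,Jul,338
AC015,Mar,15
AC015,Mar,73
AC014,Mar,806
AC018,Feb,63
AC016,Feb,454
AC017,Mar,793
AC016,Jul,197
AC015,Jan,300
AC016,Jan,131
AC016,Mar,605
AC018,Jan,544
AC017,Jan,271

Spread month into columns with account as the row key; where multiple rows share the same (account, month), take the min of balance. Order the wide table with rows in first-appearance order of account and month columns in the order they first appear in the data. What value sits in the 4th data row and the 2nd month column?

With rows in first-appearance order of account, row 4 is account=AC015. month columns in first-appearance order: Jul, Feb, Jan, Mar; column 2 is Feb.
Long rows with account=AC015, month=Feb: min(232, 896) = 232.

232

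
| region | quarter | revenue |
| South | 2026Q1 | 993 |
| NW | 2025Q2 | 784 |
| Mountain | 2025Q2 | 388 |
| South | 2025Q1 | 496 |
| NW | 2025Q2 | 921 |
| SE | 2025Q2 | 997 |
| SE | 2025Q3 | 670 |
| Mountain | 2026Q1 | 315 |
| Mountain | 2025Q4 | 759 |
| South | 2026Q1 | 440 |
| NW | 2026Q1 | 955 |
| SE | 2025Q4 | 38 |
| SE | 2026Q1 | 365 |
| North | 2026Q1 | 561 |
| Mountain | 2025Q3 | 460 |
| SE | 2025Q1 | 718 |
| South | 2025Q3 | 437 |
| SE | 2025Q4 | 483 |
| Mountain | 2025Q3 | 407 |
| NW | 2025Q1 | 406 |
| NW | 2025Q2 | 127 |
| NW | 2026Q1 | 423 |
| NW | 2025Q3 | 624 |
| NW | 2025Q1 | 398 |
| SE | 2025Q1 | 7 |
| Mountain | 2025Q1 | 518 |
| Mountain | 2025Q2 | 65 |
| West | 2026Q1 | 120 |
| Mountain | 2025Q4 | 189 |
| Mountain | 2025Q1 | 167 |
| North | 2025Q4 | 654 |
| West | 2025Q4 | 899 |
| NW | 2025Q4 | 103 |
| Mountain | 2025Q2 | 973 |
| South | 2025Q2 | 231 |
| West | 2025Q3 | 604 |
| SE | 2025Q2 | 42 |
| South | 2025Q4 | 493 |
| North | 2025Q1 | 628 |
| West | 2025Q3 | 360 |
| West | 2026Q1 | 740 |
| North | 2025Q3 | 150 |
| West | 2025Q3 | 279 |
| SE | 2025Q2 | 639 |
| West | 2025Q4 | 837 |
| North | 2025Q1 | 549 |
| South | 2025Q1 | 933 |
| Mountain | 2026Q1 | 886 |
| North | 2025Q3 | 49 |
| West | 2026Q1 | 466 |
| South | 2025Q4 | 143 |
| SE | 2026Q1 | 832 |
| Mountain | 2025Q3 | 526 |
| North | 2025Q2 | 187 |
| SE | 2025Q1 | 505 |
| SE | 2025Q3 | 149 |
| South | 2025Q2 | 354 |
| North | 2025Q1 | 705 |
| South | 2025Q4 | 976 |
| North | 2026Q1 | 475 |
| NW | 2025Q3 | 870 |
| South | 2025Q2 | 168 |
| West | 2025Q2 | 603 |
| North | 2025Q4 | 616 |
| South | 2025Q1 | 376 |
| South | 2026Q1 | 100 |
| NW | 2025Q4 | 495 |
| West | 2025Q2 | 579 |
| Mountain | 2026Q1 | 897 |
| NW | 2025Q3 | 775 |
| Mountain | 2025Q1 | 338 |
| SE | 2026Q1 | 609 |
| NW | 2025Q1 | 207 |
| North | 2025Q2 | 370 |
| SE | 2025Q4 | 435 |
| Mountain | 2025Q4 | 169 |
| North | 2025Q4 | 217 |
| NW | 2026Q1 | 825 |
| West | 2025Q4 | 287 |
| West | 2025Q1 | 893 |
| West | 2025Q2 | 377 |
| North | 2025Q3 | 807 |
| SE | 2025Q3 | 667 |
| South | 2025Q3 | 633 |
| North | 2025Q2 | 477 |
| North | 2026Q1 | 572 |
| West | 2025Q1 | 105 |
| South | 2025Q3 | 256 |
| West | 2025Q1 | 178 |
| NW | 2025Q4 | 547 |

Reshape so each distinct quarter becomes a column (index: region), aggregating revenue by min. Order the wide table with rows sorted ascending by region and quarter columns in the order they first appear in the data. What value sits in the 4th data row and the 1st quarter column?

365

With rows sorted ascending by region, row 4 is region=SE. quarter columns in first-appearance order: 2026Q1, 2025Q2, 2025Q1, 2025Q3, 2025Q4; column 1 is 2026Q1.
Long rows with region=SE, quarter=2026Q1: min(365, 832, 609) = 365.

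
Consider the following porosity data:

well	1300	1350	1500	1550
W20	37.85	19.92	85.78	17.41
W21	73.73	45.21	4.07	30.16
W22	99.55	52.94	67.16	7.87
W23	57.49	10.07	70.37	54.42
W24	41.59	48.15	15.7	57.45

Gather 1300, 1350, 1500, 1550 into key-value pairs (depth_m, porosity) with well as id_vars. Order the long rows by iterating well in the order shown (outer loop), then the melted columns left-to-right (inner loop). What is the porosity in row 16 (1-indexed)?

54.42

20 rows total (5 × 4). Row 16: index ⌊(16-1)/4⌋ = 3 into well → W23; (16-1) mod 4 = 3 into the melted columns → 1550.
So row 16 is (W23, 1550, 54.42); porosity = 54.42.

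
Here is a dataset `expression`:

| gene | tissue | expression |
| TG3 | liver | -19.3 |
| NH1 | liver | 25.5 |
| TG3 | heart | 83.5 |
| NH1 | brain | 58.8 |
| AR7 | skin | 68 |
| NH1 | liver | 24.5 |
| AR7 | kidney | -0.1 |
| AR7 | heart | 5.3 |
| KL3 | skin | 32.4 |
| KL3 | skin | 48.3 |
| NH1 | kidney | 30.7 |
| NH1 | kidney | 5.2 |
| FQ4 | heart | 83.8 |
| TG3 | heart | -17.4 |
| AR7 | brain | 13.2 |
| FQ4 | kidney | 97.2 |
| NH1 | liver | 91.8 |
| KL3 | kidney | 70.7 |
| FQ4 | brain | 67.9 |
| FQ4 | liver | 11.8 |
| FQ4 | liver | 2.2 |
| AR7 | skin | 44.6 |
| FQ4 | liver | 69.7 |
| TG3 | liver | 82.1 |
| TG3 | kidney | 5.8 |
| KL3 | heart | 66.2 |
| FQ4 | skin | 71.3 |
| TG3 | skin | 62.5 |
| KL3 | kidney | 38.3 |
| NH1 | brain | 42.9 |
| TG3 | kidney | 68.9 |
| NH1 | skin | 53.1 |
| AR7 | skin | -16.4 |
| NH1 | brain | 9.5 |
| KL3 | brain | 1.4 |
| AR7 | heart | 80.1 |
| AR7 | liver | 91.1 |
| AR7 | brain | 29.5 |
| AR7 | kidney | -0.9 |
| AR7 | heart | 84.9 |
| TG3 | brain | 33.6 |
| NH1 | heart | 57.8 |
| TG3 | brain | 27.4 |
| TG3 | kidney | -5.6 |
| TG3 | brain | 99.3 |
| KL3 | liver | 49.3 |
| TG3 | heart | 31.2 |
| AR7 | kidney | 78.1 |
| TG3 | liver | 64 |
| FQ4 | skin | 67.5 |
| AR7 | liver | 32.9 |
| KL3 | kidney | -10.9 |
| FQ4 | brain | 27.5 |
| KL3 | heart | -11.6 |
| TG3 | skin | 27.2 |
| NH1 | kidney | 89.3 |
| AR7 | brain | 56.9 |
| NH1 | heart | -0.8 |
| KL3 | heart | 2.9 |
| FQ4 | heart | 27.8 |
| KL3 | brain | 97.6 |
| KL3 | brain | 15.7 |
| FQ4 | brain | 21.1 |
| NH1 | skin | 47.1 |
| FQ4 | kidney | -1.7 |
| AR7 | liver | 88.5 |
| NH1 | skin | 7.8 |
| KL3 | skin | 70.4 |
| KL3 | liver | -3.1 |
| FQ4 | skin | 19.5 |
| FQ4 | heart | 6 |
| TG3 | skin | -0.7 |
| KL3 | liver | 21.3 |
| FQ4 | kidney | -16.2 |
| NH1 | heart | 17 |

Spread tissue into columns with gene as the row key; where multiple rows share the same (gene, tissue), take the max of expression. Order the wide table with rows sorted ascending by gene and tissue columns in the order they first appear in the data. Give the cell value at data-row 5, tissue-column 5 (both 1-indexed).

68.9

With rows sorted ascending by gene, row 5 is gene=TG3. tissue columns in first-appearance order: liver, heart, brain, skin, kidney; column 5 is kidney.
Long rows with gene=TG3, tissue=kidney: max(5.8, 68.9, -5.6) = 68.9.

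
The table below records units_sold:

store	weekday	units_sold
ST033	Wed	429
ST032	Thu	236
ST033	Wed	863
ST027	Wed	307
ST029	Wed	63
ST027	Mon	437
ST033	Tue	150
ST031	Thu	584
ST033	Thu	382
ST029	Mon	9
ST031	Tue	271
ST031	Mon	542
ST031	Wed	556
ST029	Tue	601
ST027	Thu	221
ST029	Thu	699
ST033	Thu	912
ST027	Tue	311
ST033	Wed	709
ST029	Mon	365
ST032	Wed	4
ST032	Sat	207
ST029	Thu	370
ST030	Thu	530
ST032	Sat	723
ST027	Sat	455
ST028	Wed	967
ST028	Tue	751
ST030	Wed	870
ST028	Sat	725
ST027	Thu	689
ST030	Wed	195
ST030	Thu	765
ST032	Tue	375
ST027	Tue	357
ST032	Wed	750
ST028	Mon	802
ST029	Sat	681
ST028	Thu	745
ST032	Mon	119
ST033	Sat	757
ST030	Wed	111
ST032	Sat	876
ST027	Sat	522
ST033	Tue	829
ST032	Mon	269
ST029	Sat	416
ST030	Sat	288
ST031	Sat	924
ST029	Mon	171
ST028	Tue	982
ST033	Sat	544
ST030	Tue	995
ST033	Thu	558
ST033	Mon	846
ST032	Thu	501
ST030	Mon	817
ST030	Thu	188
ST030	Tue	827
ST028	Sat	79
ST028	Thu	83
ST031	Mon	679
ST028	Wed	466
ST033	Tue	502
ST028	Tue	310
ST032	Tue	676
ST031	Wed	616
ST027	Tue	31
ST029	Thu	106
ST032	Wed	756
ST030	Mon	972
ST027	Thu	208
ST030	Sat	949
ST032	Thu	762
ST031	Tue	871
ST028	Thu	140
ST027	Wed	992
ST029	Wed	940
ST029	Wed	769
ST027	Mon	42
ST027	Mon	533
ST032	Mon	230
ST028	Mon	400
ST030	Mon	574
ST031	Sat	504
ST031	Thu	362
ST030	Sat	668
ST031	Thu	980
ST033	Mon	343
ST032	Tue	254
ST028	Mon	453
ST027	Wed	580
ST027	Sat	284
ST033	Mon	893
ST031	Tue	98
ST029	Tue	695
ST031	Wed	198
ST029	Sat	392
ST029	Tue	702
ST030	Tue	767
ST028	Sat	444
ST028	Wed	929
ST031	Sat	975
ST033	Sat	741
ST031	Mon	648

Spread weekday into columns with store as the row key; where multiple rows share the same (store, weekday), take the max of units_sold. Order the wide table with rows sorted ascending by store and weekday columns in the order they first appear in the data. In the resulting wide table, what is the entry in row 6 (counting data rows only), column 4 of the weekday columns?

676

With rows sorted ascending by store, row 6 is store=ST032. weekday columns in first-appearance order: Wed, Thu, Mon, Tue, Sat; column 4 is Tue.
Long rows with store=ST032, weekday=Tue: max(375, 676, 254) = 676.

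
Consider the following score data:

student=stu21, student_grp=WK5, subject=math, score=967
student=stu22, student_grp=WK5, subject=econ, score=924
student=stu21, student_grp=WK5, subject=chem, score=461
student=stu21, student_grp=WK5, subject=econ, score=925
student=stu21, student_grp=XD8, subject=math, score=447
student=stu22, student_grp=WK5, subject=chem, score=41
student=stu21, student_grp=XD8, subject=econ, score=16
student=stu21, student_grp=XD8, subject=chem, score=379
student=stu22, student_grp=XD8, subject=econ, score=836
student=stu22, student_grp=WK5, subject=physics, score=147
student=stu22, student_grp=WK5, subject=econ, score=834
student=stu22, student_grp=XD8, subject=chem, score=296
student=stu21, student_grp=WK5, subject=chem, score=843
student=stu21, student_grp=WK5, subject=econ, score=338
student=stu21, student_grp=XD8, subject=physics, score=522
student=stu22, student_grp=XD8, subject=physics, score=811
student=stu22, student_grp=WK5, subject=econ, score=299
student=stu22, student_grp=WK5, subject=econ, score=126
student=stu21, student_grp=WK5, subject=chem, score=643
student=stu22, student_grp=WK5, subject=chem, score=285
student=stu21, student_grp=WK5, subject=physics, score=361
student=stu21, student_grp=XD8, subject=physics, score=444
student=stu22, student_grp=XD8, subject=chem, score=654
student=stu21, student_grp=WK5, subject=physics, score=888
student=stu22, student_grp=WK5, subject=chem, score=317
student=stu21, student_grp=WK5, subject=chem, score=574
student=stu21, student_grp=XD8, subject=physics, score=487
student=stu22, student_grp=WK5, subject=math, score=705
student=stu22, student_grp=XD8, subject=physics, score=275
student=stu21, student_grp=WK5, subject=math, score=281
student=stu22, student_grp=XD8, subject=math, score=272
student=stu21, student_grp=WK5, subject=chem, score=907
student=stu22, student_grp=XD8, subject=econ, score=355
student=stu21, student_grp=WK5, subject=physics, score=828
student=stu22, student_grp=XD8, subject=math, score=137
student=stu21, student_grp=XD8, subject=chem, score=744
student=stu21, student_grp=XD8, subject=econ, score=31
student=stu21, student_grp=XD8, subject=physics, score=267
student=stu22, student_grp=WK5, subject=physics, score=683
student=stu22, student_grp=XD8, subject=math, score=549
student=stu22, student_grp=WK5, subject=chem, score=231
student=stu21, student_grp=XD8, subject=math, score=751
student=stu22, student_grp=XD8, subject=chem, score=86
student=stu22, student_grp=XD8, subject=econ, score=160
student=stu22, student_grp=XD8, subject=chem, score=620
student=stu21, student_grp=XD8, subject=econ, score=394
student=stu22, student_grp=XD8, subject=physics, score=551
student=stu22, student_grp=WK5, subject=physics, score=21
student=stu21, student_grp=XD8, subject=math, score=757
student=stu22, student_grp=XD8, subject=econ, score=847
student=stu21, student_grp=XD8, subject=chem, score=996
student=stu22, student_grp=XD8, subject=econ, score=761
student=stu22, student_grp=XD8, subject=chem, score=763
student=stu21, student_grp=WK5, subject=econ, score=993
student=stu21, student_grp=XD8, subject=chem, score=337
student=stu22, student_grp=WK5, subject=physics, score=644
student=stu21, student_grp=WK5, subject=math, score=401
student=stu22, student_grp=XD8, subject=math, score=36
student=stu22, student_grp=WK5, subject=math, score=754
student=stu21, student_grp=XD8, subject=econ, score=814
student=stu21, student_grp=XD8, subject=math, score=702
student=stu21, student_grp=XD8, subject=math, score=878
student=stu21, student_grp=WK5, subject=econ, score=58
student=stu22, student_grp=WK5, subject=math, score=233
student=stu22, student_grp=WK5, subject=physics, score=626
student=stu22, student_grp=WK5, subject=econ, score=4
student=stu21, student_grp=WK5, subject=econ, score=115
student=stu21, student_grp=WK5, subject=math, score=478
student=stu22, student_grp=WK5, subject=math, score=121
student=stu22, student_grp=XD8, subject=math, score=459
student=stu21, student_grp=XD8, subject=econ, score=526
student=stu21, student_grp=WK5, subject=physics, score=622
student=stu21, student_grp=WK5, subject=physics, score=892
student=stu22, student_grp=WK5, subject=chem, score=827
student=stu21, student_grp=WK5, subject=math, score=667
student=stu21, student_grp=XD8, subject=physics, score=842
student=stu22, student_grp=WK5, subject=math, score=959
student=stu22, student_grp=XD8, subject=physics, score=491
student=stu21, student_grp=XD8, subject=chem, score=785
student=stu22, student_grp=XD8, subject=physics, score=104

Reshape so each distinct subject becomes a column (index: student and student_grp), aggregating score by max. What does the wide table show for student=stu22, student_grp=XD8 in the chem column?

Rows with student=stu22, student_grp=XD8 and subject=chem: score values are 296, 654, 86, 620, 763.
max(296, 654, 86, 620, 763) = 763.

763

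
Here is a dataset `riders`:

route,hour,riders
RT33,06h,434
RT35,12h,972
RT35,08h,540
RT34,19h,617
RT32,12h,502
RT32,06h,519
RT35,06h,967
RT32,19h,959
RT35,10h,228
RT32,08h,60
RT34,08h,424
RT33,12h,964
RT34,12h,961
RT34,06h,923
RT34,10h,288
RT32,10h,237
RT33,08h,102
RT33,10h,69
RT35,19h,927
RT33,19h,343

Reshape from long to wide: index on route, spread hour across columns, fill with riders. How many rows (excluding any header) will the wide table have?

4 distinct route values → 4 rows.

4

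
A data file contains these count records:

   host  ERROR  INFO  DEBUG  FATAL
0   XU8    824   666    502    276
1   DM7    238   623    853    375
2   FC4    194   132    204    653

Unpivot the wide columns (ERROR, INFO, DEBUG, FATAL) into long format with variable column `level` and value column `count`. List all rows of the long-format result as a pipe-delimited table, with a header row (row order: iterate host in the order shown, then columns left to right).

Each (host, column) pair becomes one row: 3 × 4 = 12 rows.
For example, (XU8, ERROR) → count=824.

| host | level | count |
| XU8 | ERROR | 824 |
| XU8 | INFO | 666 |
| XU8 | DEBUG | 502 |
| XU8 | FATAL | 276 |
| DM7 | ERROR | 238 |
| DM7 | INFO | 623 |
| DM7 | DEBUG | 853 |
| DM7 | FATAL | 375 |
| FC4 | ERROR | 194 |
| FC4 | INFO | 132 |
| FC4 | DEBUG | 204 |
| FC4 | FATAL | 653 |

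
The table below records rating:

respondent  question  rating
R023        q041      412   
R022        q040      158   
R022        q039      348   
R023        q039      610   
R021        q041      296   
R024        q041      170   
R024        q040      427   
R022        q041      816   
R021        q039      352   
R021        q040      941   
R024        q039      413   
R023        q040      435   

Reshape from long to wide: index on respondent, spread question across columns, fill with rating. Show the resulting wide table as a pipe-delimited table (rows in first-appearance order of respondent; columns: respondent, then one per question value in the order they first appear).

| respondent | q041 | q040 | q039 |
| R023 | 412 | 435 | 610 |
| R022 | 816 | 158 | 348 |
| R021 | 296 | 941 | 352 |
| R024 | 170 | 427 | 413 |

Columns: respondent plus the 3 distinct question values (q041, q040, q039).
For example, row R023 column q041 takes rating=412 from the long row (R023, q041).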